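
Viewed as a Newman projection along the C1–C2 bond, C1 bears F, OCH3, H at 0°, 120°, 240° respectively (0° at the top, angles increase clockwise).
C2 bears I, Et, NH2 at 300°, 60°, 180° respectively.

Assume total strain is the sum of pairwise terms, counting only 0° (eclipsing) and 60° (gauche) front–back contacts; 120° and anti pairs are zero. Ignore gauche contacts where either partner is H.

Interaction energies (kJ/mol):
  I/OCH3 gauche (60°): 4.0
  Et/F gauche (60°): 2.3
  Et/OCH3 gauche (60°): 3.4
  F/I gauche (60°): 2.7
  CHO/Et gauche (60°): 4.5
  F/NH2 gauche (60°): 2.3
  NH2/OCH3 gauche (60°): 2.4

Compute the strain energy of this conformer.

10.8 kJ/mol

This conformer (staggered): F–I gauche, F–Et gauche, OCH3–Et gauche, OCH3–NH2 gauche; 2.7 + 2.3 + 3.4 + 2.4 = 10.8 kJ/mol.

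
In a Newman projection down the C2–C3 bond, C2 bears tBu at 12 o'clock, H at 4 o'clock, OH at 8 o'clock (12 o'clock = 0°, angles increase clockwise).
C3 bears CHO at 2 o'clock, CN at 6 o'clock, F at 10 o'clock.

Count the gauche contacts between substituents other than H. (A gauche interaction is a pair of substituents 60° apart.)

4

Non-H gauche pairs: tBu(0°)/CHO(60°); tBu(0°)/F(300°); OH(240°)/CN(180°); OH(240°)/F(300°) — 4 interactions.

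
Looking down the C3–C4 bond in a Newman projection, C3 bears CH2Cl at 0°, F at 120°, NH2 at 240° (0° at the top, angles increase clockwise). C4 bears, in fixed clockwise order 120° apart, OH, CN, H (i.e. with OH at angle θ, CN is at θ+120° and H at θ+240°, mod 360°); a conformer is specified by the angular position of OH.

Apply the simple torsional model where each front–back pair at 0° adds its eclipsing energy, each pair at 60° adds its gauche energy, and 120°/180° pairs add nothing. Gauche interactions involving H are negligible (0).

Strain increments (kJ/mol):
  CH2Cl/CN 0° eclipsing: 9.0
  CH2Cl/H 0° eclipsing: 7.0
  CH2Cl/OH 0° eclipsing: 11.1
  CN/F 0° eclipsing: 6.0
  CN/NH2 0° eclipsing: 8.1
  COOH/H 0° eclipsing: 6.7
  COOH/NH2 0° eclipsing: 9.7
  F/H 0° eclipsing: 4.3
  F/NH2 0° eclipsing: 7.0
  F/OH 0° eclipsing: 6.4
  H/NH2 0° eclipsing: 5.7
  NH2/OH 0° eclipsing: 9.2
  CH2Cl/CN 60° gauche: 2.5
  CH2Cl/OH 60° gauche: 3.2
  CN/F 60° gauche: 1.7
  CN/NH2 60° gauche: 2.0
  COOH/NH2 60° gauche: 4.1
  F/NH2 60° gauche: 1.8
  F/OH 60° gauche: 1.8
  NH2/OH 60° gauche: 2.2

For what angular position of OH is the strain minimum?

180°

OH at 0° (eclipsed): CH2Cl(0°)/OH(0°) eclipsed 11.1; F(120°)/CN(120°) eclipsed 6.0; NH2(240°)/H(240°) eclipsed 5.7 → 22.8 kJ/mol.
OH at 60° (staggered): CH2Cl(0°)/OH(60°) gauche 3.2; F(120°)/OH(60°) gauche 1.8; F(120°)/CN(180°) gauche 1.7; NH2(240°)/CN(180°) gauche 2.0 → 8.7 kJ/mol.
OH at 120° (eclipsed): CH2Cl(0°)/H(0°) eclipsed 7.0; F(120°)/OH(120°) eclipsed 6.4; NH2(240°)/CN(240°) eclipsed 8.1 → 21.5 kJ/mol.
OH at 180° (staggered): CH2Cl(0°)/CN(300°) gauche 2.5; F(120°)/OH(180°) gauche 1.8; NH2(240°)/OH(180°) gauche 2.2; NH2(240°)/CN(300°) gauche 2.0 → 8.5 kJ/mol.
OH at 240° (eclipsed): CH2Cl(0°)/CN(0°) eclipsed 9.0; F(120°)/H(120°) eclipsed 4.3; NH2(240°)/OH(240°) eclipsed 9.2 → 22.5 kJ/mol.
OH at 300° (staggered): CH2Cl(0°)/OH(300°) gauche 3.2; CH2Cl(0°)/CN(60°) gauche 2.5; F(120°)/CN(60°) gauche 1.7; NH2(240°)/OH(300°) gauche 2.2 → 9.6 kJ/mol.
The minimum (8.5 kJ/mol) occurs with OH at 180°.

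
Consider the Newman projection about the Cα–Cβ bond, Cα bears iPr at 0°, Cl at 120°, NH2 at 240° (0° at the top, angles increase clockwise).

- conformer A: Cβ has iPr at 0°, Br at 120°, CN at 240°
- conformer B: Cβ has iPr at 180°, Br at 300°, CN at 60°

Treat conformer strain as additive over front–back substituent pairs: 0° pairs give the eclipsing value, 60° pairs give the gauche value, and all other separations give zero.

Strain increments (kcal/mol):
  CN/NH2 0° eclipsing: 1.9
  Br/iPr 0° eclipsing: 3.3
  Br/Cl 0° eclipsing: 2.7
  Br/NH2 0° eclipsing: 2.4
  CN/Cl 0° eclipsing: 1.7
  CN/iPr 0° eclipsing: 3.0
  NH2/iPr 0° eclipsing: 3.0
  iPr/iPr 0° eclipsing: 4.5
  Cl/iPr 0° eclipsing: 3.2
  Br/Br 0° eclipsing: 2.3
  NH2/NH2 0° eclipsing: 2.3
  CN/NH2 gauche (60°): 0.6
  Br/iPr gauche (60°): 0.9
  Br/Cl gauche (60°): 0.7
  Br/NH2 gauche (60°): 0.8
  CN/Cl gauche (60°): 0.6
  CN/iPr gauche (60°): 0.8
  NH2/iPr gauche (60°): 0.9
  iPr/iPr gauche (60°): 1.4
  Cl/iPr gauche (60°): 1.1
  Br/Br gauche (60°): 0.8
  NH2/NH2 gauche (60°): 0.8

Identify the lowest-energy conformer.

A is eclipsed. iPr at 0° is eclipsed with iPr at 0° (4.5); Cl at 120° is eclipsed with Br at 120° (2.7); NH2 at 240° is eclipsed with CN at 240° (1.9). Total 9.1 kcal/mol.
B is staggered. iPr at 0° is gauche with Br at 300° (0.9); iPr at 0° is gauche with CN at 60° (0.8); Cl at 120° is gauche with iPr at 180° (1.1); Cl at 120° is gauche with CN at 60° (0.6); NH2 at 240° is gauche with iPr at 180° (0.9); NH2 at 240° is gauche with Br at 300° (0.8). Total 5.1 kcal/mol.
B has the lowest total (5.1 kcal/mol).

B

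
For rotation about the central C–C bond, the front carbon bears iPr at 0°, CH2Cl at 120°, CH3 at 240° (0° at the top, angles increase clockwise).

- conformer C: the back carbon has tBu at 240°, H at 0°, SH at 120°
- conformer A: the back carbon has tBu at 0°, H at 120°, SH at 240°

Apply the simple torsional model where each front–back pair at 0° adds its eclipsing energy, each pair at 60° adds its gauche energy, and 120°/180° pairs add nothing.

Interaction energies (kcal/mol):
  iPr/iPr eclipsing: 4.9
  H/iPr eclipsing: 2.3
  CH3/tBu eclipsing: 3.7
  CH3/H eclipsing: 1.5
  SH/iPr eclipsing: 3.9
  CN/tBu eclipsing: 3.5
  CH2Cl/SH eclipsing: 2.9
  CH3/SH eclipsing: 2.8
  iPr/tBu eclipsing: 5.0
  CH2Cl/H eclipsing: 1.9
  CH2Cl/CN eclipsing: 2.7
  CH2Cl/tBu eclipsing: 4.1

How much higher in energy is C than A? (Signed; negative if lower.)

C is eclipsed. iPr at 0° is eclipsed with H at 0° (2.3); CH2Cl at 120° is eclipsed with SH at 120° (2.9); CH3 at 240° is eclipsed with tBu at 240° (3.7). Total 8.9 kcal/mol.
A is eclipsed. iPr at 0° is eclipsed with tBu at 0° (5.0); CH2Cl at 120° is eclipsed with H at 120° (1.9); CH3 at 240° is eclipsed with SH at 240° (2.8). Total 9.7 kcal/mol.
E(C) − E(A) = 8.9 − 9.7 = -0.8 kcal/mol.

-0.8 kcal/mol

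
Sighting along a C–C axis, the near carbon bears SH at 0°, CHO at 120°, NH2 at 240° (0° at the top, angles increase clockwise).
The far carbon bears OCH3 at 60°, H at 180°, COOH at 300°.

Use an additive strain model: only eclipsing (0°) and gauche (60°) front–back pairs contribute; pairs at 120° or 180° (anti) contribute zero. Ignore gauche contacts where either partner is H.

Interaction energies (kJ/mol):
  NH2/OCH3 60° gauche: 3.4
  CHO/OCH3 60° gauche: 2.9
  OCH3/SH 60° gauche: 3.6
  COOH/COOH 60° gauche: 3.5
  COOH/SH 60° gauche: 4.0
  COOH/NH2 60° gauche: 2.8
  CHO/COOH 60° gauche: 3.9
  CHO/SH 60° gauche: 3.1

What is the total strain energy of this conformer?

This conformer (staggered): SH(0°)/OCH3(60°) gauche 3.6; SH(0°)/COOH(300°) gauche 4.0; CHO(120°)/OCH3(60°) gauche 2.9; NH2(240°)/COOH(300°) gauche 2.8 → 13.3 kJ/mol.

13.3 kJ/mol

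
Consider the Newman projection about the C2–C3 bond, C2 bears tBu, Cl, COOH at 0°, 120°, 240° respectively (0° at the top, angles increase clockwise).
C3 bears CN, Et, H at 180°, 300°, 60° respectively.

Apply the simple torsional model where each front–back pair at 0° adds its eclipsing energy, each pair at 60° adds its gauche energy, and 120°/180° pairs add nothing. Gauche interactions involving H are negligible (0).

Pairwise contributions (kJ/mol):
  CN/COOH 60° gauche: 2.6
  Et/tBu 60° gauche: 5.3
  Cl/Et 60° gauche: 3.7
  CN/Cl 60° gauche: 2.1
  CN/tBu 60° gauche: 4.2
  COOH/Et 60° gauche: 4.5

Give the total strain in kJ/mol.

14.5 kJ/mol

This conformer is staggered. tBu at 0° is gauche with Et at 300° (5.3); Cl at 120° is gauche with CN at 180° (2.1); COOH at 240° is gauche with CN at 180° (2.6); COOH at 240° is gauche with Et at 300° (4.5). Total 14.5 kJ/mol.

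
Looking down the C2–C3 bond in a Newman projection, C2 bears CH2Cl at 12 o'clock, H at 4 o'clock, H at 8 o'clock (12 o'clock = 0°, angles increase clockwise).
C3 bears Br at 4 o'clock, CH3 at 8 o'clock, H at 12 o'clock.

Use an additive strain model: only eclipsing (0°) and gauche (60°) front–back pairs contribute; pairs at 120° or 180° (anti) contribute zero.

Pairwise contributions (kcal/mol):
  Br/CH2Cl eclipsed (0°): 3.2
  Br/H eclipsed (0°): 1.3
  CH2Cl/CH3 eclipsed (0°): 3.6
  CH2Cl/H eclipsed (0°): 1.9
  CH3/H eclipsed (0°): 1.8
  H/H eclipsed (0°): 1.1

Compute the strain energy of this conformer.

This conformer (eclipsed): CH2Cl(0°)/H(0°) eclipsed 1.9; H(120°)/Br(120°) eclipsed 1.3; H(240°)/CH3(240°) eclipsed 1.8 → 5.0 kcal/mol.

5.0 kcal/mol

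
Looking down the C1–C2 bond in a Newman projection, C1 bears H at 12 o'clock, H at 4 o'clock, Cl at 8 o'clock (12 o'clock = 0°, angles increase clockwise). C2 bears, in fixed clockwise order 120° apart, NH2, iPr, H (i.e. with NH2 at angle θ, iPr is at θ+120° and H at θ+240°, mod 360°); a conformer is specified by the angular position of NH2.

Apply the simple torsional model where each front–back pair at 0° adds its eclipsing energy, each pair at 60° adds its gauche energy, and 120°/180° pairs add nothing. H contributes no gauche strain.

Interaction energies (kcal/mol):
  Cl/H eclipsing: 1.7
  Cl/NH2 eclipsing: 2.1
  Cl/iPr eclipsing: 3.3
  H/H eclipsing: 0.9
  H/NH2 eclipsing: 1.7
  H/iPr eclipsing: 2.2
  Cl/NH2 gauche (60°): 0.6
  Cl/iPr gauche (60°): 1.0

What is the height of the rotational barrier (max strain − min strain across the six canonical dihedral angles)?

NH2 at 0° (eclipsed): H(0°)/NH2(0°) eclipsed 1.7; H(120°)/iPr(120°) eclipsed 2.2; Cl(240°)/H(240°) eclipsed 1.7 → 5.6 kcal/mol.
NH2 at 60° (staggered): Cl(240°)/iPr(180°) gauche 1.0 → 1.0 kcal/mol.
NH2 at 120° (eclipsed): H(0°)/H(0°) eclipsed 0.9; H(120°)/NH2(120°) eclipsed 1.7; Cl(240°)/iPr(240°) eclipsed 3.3 → 5.9 kcal/mol.
NH2 at 180° (staggered): Cl(240°)/NH2(180°) gauche 0.6; Cl(240°)/iPr(300°) gauche 1.0 → 1.6 kcal/mol.
NH2 at 240° (eclipsed): H(0°)/iPr(0°) eclipsed 2.2; H(120°)/H(120°) eclipsed 0.9; Cl(240°)/NH2(240°) eclipsed 2.1 → 5.2 kcal/mol.
NH2 at 300° (staggered): Cl(240°)/NH2(300°) gauche 0.6 → 0.6 kcal/mol.
Max at 120° (5.9 kcal/mol), min at 300° (0.6 kcal/mol); barrier = 5.3 kcal/mol.

5.3 kcal/mol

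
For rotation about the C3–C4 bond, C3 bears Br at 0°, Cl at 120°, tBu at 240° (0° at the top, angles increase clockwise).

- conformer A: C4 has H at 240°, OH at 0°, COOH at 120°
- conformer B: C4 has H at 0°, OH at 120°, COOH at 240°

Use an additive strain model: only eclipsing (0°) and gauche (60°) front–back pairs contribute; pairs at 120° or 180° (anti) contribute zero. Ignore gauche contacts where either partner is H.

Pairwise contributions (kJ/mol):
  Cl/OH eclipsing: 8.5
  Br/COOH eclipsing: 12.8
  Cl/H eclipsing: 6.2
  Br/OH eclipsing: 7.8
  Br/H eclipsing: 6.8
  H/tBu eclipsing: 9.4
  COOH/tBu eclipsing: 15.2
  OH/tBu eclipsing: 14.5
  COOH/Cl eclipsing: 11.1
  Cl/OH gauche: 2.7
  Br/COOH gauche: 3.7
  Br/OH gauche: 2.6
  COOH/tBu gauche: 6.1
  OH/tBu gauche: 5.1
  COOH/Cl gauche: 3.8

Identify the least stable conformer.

B

A (eclipsed): Br(0°)/OH(0°) eclipsed 7.8; Cl(120°)/COOH(120°) eclipsed 11.1; tBu(240°)/H(240°) eclipsed 9.4 → 28.3 kJ/mol.
B (eclipsed): Br(0°)/H(0°) eclipsed 6.8; Cl(120°)/OH(120°) eclipsed 8.5; tBu(240°)/COOH(240°) eclipsed 15.2 → 30.5 kJ/mol.
B has the highest total (30.5 kJ/mol).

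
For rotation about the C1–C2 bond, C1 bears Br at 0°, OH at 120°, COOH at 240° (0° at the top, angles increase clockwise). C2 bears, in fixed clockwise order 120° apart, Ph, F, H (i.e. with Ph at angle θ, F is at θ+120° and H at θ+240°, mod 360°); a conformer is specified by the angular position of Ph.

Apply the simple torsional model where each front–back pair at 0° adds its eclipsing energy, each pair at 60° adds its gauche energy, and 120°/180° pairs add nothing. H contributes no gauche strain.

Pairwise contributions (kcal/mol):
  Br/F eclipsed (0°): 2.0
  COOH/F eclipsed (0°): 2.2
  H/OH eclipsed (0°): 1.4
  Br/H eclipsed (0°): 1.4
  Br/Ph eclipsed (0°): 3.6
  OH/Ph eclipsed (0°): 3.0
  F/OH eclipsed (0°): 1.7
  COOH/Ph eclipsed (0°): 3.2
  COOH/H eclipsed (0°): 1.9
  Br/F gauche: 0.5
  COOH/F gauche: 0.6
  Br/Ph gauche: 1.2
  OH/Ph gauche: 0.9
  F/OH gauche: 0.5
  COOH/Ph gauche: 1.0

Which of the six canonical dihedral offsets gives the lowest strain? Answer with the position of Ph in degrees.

180°

Ph at 0° is eclipsed. Br at 0° is eclipsed with Ph at 0° (3.6); OH at 120° is eclipsed with F at 120° (1.7); COOH at 240° is eclipsed with H at 240° (1.9). Total 7.2 kcal/mol.
Ph at 60° is staggered. Br at 0° is gauche with Ph at 60° (1.2); OH at 120° is gauche with Ph at 60° (0.9); OH at 120° is gauche with F at 180° (0.5); COOH at 240° is gauche with F at 180° (0.6). Total 3.2 kcal/mol.
Ph at 120° is eclipsed. Br at 0° is eclipsed with H at 0° (1.4); OH at 120° is eclipsed with Ph at 120° (3.0); COOH at 240° is eclipsed with F at 240° (2.2). Total 6.6 kcal/mol.
Ph at 180° is staggered. Br at 0° is gauche with F at 300° (0.5); OH at 120° is gauche with Ph at 180° (0.9); COOH at 240° is gauche with Ph at 180° (1.0); COOH at 240° is gauche with F at 300° (0.6). Total 3.0 kcal/mol.
Ph at 240° is eclipsed. Br at 0° is eclipsed with F at 0° (2.0); OH at 120° is eclipsed with H at 120° (1.4); COOH at 240° is eclipsed with Ph at 240° (3.2). Total 6.6 kcal/mol.
Ph at 300° is staggered. Br at 0° is gauche with Ph at 300° (1.2); Br at 0° is gauche with F at 60° (0.5); OH at 120° is gauche with F at 60° (0.5); COOH at 240° is gauche with Ph at 300° (1.0). Total 3.2 kcal/mol.
The minimum (3.0 kcal/mol) occurs with Ph at 180°.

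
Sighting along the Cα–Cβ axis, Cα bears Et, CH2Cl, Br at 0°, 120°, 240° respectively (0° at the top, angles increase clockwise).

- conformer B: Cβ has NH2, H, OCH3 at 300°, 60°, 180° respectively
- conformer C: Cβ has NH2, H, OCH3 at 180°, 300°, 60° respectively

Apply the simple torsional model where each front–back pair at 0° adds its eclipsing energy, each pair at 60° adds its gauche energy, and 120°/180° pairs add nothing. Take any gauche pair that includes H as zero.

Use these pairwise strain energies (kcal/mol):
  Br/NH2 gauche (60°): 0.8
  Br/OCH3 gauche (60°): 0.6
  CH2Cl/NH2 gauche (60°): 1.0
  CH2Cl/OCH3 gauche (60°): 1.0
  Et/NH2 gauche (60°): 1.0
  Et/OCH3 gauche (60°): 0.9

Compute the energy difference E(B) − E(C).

B (staggered): Et(0°)/NH2(300°) gauche 1.0; CH2Cl(120°)/OCH3(180°) gauche 1.0; Br(240°)/NH2(300°) gauche 0.8; Br(240°)/OCH3(180°) gauche 0.6 → 3.4 kcal/mol.
C (staggered): Et(0°)/OCH3(60°) gauche 0.9; CH2Cl(120°)/NH2(180°) gauche 1.0; CH2Cl(120°)/OCH3(60°) gauche 1.0; Br(240°)/NH2(180°) gauche 0.8 → 3.7 kcal/mol.
E(B) − E(C) = 3.4 − 3.7 = -0.3 kcal/mol.

-0.3 kcal/mol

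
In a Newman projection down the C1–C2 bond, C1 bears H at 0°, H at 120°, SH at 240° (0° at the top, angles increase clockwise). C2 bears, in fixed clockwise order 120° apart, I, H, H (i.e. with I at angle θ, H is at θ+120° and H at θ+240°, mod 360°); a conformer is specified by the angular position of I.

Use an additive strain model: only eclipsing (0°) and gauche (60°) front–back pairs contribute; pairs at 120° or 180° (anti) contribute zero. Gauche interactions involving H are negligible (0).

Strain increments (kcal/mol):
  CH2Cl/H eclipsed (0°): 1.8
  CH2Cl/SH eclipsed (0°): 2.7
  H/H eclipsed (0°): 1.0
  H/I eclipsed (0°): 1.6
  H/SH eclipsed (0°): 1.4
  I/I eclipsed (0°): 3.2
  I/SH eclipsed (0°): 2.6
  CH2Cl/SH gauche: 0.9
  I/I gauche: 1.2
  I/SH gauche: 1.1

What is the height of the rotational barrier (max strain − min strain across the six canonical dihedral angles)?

4.6 kcal/mol

I at 0° is eclipsed. H at 0° is eclipsed with I at 0° (1.6); H at 120° is eclipsed with H at 120° (1.0); SH at 240° is eclipsed with H at 240° (1.4). Total 4.0 kcal/mol.
I at 60° (staggered): no non-H gauche contacts → 0.0 kcal/mol.
I at 120° is eclipsed. H at 0° is eclipsed with H at 0° (1.0); H at 120° is eclipsed with I at 120° (1.6); SH at 240° is eclipsed with H at 240° (1.4). Total 4.0 kcal/mol.
I at 180° is staggered. SH at 240° is gauche with I at 180° (1.1). Total 1.1 kcal/mol.
I at 240° is eclipsed. H at 0° is eclipsed with H at 0° (1.0); H at 120° is eclipsed with H at 120° (1.0); SH at 240° is eclipsed with I at 240° (2.6). Total 4.6 kcal/mol.
I at 300° is staggered. SH at 240° is gauche with I at 300° (1.1). Total 1.1 kcal/mol.
Max at 240° (4.6 kcal/mol), min at 60° (0.0 kcal/mol); barrier = 4.6 kcal/mol.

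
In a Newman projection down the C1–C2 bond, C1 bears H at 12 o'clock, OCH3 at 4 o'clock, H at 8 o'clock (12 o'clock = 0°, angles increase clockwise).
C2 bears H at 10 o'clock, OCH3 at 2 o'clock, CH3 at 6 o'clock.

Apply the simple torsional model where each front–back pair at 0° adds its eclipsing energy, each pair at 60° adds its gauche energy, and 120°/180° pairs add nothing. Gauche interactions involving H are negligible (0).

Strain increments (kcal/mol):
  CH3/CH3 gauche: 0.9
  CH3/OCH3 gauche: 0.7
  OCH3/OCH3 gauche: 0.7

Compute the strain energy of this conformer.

This conformer is staggered. OCH3 at 120° is gauche with OCH3 at 60° (0.7); OCH3 at 120° is gauche with CH3 at 180° (0.7). Total 1.4 kcal/mol.

1.4 kcal/mol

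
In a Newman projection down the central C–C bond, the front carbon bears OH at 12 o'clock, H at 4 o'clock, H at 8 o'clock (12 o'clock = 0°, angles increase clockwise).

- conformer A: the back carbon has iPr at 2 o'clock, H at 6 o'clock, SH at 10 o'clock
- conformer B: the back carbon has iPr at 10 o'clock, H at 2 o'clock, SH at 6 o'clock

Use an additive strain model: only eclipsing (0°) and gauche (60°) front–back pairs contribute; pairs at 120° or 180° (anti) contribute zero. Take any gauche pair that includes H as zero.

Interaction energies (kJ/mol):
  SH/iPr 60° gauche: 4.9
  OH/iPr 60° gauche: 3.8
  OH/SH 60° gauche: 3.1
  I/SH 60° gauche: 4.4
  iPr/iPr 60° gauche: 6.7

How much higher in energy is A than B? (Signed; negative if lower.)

+3.1 kJ/mol

A (staggered): OH–iPr gauche, OH–SH gauche; 3.8 + 3.1 = 6.9 kJ/mol.
B (staggered): OH–iPr gauche; 3.8 = 3.8 kJ/mol.
E(A) − E(B) = 6.9 − 3.8 = +3.1 kJ/mol.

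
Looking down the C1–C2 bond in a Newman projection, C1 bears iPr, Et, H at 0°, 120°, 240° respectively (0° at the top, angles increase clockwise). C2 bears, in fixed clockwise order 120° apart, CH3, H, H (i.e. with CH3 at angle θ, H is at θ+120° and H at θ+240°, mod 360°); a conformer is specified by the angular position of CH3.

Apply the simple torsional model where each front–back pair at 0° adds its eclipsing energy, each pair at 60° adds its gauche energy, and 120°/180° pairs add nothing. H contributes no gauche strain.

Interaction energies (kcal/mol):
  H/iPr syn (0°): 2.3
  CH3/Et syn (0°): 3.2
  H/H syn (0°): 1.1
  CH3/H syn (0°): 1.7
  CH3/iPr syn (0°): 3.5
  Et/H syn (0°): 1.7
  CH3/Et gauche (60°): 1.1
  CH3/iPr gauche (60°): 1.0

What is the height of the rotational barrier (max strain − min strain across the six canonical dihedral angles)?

CH3 at 0° (eclipsed): iPr(0°)/CH3(0°) eclipsed 3.5; Et(120°)/H(120°) eclipsed 1.7; H(240°)/H(240°) eclipsed 1.1 → 6.3 kcal/mol.
CH3 at 60° (staggered): iPr(0°)/CH3(60°) gauche 1.0; Et(120°)/CH3(60°) gauche 1.1 → 2.1 kcal/mol.
CH3 at 120° (eclipsed): iPr(0°)/H(0°) eclipsed 2.3; Et(120°)/CH3(120°) eclipsed 3.2; H(240°)/H(240°) eclipsed 1.1 → 6.6 kcal/mol.
CH3 at 180° (staggered): Et(120°)/CH3(180°) gauche 1.1 → 1.1 kcal/mol.
CH3 at 240° (eclipsed): iPr(0°)/H(0°) eclipsed 2.3; Et(120°)/H(120°) eclipsed 1.7; H(240°)/CH3(240°) eclipsed 1.7 → 5.7 kcal/mol.
CH3 at 300° (staggered): iPr(0°)/CH3(300°) gauche 1.0 → 1.0 kcal/mol.
Max at 120° (6.6 kcal/mol), min at 300° (1.0 kcal/mol); barrier = 5.6 kcal/mol.

5.6 kcal/mol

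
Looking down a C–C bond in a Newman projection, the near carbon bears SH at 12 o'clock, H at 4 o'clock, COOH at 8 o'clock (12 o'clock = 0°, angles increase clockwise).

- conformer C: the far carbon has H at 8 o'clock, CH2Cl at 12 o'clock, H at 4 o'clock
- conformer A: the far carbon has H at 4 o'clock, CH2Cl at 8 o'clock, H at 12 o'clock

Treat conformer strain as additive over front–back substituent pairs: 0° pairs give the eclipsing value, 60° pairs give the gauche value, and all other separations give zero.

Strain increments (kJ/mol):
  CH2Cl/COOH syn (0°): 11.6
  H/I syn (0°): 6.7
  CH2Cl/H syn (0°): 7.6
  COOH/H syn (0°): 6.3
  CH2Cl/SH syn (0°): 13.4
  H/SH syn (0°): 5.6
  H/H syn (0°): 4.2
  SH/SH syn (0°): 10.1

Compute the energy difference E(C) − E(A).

+2.5 kJ/mol

C is eclipsed. SH at 0° is eclipsed with CH2Cl at 0° (13.4); H at 120° is eclipsed with H at 120° (4.2); COOH at 240° is eclipsed with H at 240° (6.3). Total 23.9 kJ/mol.
A is eclipsed. SH at 0° is eclipsed with H at 0° (5.6); H at 120° is eclipsed with H at 120° (4.2); COOH at 240° is eclipsed with CH2Cl at 240° (11.6). Total 21.4 kJ/mol.
E(C) − E(A) = 23.9 − 21.4 = +2.5 kJ/mol.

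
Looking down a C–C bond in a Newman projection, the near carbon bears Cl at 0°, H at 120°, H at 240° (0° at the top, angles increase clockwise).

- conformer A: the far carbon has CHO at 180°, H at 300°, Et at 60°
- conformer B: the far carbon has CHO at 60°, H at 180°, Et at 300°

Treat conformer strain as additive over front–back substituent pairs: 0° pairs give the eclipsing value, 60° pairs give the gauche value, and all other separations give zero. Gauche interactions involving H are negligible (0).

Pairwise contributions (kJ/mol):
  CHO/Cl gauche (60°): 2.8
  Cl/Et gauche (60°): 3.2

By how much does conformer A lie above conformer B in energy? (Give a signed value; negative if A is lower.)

-2.8 kJ/mol

A (staggered): Cl(0°)/Et(60°) gauche 3.2 → 3.2 kJ/mol.
B (staggered): Cl(0°)/CHO(60°) gauche 2.8; Cl(0°)/Et(300°) gauche 3.2 → 6.0 kJ/mol.
E(A) − E(B) = 3.2 − 6.0 = -2.8 kJ/mol.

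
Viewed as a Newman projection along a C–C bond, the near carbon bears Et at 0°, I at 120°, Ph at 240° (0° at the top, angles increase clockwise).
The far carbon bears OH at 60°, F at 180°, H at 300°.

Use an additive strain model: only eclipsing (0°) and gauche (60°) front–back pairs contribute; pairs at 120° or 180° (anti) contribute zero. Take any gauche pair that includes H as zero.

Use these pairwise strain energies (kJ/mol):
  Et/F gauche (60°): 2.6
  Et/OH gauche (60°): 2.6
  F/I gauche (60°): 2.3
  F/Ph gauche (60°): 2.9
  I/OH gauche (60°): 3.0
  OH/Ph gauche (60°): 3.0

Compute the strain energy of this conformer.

10.8 kJ/mol

This conformer (staggered): Et(0°)/OH(60°) gauche 2.6; I(120°)/OH(60°) gauche 3.0; I(120°)/F(180°) gauche 2.3; Ph(240°)/F(180°) gauche 2.9 → 10.8 kJ/mol.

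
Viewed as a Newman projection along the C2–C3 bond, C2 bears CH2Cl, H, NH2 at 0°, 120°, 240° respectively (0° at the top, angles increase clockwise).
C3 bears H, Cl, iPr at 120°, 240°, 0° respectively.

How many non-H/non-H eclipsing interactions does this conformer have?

2

Non-H eclipsing pairs: CH2Cl(0°)/iPr(0°); NH2(240°)/Cl(240°) — 2 interactions.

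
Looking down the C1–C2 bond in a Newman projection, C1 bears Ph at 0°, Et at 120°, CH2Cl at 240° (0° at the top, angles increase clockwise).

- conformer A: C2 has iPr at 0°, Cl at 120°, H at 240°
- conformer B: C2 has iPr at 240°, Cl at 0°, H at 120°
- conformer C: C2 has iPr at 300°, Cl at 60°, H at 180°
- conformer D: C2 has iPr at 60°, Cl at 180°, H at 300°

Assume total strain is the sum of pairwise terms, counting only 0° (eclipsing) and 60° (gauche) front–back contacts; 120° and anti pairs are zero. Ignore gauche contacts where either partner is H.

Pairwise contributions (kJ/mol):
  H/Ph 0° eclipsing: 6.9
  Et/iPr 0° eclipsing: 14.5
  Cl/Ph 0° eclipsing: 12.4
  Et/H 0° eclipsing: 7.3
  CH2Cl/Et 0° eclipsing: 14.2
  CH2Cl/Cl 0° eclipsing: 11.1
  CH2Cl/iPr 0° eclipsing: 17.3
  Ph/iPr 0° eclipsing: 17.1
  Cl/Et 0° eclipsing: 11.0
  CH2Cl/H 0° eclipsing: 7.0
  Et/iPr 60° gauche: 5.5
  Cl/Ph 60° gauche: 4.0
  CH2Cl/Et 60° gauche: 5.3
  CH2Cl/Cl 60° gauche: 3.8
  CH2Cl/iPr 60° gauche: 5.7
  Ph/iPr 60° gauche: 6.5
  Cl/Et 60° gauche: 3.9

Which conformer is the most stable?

A (eclipsed): Ph–iPr eclipsed, Et–Cl eclipsed, CH2Cl–H eclipsed; 17.1 + 11.0 + 7.0 = 35.1 kJ/mol.
B (eclipsed): Ph–Cl eclipsed, Et–H eclipsed, CH2Cl–iPr eclipsed; 12.4 + 7.3 + 17.3 = 37.0 kJ/mol.
C (staggered): Ph–iPr gauche, Ph–Cl gauche, Et–Cl gauche, CH2Cl–iPr gauche; 6.5 + 4.0 + 3.9 + 5.7 = 20.1 kJ/mol.
D (staggered): Ph–iPr gauche, Et–iPr gauche, Et–Cl gauche, CH2Cl–Cl gauche; 6.5 + 5.5 + 3.9 + 3.8 = 19.7 kJ/mol.
D has the lowest total (19.7 kJ/mol).

D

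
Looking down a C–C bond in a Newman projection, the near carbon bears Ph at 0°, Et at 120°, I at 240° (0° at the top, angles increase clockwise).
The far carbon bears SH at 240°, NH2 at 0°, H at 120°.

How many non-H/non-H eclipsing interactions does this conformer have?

Non-H eclipsing pairs: Ph(0°)/NH2(0°); I(240°)/SH(240°) — 2 interactions.

2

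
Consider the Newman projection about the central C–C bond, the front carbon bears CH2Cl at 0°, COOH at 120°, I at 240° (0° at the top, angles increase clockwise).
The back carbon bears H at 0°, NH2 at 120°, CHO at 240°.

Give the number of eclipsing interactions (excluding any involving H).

Non-H eclipsing pairs: COOH(120°)/NH2(120°); I(240°)/CHO(240°) — 2 interactions.

2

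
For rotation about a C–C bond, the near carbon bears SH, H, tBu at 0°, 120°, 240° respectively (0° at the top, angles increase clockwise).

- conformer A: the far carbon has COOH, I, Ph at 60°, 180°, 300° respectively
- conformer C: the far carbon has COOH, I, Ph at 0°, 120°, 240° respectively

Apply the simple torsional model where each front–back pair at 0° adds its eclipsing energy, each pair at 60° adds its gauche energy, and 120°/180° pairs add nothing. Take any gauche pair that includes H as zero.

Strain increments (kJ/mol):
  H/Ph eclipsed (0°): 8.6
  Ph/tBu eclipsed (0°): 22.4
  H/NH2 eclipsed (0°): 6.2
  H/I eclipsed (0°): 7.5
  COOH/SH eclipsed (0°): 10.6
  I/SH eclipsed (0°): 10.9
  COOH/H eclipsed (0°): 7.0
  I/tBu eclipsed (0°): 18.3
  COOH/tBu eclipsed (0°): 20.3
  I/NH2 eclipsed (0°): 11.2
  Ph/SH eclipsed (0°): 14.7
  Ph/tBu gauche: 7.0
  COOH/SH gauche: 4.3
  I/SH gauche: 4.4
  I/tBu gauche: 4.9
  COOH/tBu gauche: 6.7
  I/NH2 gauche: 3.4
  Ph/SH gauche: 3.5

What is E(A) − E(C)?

-20.8 kJ/mol

A is staggered. SH at 0° is gauche with COOH at 60° (4.3); SH at 0° is gauche with Ph at 300° (3.5); tBu at 240° is gauche with I at 180° (4.9); tBu at 240° is gauche with Ph at 300° (7.0). Total 19.7 kJ/mol.
C is eclipsed. SH at 0° is eclipsed with COOH at 0° (10.6); H at 120° is eclipsed with I at 120° (7.5); tBu at 240° is eclipsed with Ph at 240° (22.4). Total 40.5 kJ/mol.
E(A) − E(C) = 19.7 − 40.5 = -20.8 kJ/mol.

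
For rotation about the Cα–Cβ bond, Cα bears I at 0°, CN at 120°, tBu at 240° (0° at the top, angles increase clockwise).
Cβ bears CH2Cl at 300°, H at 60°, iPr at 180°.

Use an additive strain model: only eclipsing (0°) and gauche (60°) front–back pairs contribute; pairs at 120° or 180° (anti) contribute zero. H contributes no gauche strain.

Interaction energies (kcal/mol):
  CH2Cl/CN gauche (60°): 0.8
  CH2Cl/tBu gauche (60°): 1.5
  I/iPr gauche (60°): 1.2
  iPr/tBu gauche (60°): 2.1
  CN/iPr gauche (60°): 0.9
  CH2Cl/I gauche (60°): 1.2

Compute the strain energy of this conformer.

5.7 kcal/mol

This conformer (staggered): I(0°)/CH2Cl(300°) gauche 1.2; CN(120°)/iPr(180°) gauche 0.9; tBu(240°)/CH2Cl(300°) gauche 1.5; tBu(240°)/iPr(180°) gauche 2.1 → 5.7 kcal/mol.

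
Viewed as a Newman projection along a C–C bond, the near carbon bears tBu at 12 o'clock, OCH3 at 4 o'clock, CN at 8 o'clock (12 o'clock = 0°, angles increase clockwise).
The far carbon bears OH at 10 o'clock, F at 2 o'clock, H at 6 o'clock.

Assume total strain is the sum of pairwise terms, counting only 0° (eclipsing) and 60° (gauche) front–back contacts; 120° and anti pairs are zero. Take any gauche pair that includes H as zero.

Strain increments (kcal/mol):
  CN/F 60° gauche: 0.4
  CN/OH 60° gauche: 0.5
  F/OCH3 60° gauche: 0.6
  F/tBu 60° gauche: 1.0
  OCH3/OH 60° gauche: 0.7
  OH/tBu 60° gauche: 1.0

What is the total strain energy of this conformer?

This conformer (staggered): tBu–OH gauche, tBu–F gauche, OCH3–F gauche, CN–OH gauche; 1.0 + 1.0 + 0.6 + 0.5 = 3.1 kcal/mol.

3.1 kcal/mol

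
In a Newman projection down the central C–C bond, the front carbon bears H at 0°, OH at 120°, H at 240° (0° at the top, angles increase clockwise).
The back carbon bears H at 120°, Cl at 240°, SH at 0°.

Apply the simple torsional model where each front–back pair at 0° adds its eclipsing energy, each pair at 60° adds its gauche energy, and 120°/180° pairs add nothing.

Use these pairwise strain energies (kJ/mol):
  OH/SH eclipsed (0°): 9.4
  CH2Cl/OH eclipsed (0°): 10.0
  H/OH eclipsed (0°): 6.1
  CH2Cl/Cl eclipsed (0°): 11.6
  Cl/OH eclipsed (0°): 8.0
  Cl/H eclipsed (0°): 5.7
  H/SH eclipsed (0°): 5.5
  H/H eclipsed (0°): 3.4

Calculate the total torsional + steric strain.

This conformer is eclipsed. H at 0° is eclipsed with SH at 0° (5.5); OH at 120° is eclipsed with H at 120° (6.1); H at 240° is eclipsed with Cl at 240° (5.7). Total 17.3 kJ/mol.

17.3 kJ/mol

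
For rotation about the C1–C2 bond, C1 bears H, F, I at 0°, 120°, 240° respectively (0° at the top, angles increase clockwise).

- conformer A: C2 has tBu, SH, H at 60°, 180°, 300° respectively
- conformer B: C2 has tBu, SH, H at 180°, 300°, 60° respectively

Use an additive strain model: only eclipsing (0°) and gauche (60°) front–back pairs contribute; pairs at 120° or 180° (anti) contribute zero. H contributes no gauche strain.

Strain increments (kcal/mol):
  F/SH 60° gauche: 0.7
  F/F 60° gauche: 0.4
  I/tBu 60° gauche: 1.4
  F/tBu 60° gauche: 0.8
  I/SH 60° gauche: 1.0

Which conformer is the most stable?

A is staggered. F at 120° is gauche with tBu at 60° (0.8); F at 120° is gauche with SH at 180° (0.7); I at 240° is gauche with SH at 180° (1.0). Total 2.5 kcal/mol.
B is staggered. F at 120° is gauche with tBu at 180° (0.8); I at 240° is gauche with tBu at 180° (1.4); I at 240° is gauche with SH at 300° (1.0). Total 3.2 kcal/mol.
A has the lowest total (2.5 kcal/mol).

A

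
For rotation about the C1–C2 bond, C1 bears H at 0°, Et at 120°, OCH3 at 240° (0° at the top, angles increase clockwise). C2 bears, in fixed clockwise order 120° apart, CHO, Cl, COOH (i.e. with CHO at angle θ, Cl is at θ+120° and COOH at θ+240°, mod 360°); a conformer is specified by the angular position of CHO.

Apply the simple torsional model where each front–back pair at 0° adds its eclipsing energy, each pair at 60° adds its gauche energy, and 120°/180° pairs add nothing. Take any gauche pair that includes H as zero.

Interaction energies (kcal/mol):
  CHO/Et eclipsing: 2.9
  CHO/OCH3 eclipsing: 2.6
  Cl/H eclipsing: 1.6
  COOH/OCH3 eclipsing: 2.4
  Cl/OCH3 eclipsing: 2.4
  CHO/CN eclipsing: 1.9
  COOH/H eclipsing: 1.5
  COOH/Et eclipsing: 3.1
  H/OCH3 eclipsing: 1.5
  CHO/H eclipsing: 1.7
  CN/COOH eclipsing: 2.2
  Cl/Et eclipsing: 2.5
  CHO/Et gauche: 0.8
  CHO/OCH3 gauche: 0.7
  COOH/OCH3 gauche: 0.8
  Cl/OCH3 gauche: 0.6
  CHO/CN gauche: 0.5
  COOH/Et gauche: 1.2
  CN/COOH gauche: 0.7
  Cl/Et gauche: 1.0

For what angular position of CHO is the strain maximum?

240°

CHO at 0° (eclipsed): H(0°)/CHO(0°) eclipsed 1.7; Et(120°)/Cl(120°) eclipsed 2.5; OCH3(240°)/COOH(240°) eclipsed 2.4 → 6.6 kcal/mol.
CHO at 60° (staggered): Et(120°)/CHO(60°) gauche 0.8; Et(120°)/Cl(180°) gauche 1.0; OCH3(240°)/Cl(180°) gauche 0.6; OCH3(240°)/COOH(300°) gauche 0.8 → 3.2 kcal/mol.
CHO at 120° (eclipsed): H(0°)/COOH(0°) eclipsed 1.5; Et(120°)/CHO(120°) eclipsed 2.9; OCH3(240°)/Cl(240°) eclipsed 2.4 → 6.8 kcal/mol.
CHO at 180° (staggered): Et(120°)/CHO(180°) gauche 0.8; Et(120°)/COOH(60°) gauche 1.2; OCH3(240°)/CHO(180°) gauche 0.7; OCH3(240°)/Cl(300°) gauche 0.6 → 3.3 kcal/mol.
CHO at 240° (eclipsed): H(0°)/Cl(0°) eclipsed 1.6; Et(120°)/COOH(120°) eclipsed 3.1; OCH3(240°)/CHO(240°) eclipsed 2.6 → 7.3 kcal/mol.
CHO at 300° (staggered): Et(120°)/Cl(60°) gauche 1.0; Et(120°)/COOH(180°) gauche 1.2; OCH3(240°)/CHO(300°) gauche 0.7; OCH3(240°)/COOH(180°) gauche 0.8 → 3.7 kcal/mol.
The maximum (7.3 kcal/mol) occurs with CHO at 240°.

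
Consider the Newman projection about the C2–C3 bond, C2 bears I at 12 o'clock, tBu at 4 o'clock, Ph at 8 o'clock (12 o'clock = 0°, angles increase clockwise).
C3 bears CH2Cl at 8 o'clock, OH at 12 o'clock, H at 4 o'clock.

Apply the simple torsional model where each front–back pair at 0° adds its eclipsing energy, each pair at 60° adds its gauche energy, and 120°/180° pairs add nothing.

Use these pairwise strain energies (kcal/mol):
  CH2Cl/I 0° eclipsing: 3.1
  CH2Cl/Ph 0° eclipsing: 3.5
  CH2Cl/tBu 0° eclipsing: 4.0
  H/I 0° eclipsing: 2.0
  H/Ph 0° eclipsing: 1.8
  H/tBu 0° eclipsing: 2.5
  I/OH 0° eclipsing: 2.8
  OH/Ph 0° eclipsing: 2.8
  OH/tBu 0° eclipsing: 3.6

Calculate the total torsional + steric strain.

8.8 kcal/mol

This conformer (eclipsed): I(0°)/OH(0°) eclipsed 2.8; tBu(120°)/H(120°) eclipsed 2.5; Ph(240°)/CH2Cl(240°) eclipsed 3.5 → 8.8 kcal/mol.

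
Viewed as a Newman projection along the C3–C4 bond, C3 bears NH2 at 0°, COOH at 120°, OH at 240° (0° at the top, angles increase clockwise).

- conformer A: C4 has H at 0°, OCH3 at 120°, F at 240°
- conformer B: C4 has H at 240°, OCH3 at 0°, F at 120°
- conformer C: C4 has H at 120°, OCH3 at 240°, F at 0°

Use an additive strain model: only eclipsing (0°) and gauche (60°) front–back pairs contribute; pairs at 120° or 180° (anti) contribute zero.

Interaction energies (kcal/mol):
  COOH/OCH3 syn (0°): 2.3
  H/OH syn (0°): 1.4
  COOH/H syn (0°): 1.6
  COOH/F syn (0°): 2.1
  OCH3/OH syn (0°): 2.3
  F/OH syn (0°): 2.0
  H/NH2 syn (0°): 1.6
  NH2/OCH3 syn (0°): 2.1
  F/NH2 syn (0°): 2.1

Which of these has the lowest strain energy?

B

A (eclipsed): NH2(0°)/H(0°) eclipsed 1.6; COOH(120°)/OCH3(120°) eclipsed 2.3; OH(240°)/F(240°) eclipsed 2.0 → 5.9 kcal/mol.
B (eclipsed): NH2(0°)/OCH3(0°) eclipsed 2.1; COOH(120°)/F(120°) eclipsed 2.1; OH(240°)/H(240°) eclipsed 1.4 → 5.6 kcal/mol.
C (eclipsed): NH2(0°)/F(0°) eclipsed 2.1; COOH(120°)/H(120°) eclipsed 1.6; OH(240°)/OCH3(240°) eclipsed 2.3 → 6.0 kcal/mol.
B has the lowest total (5.6 kcal/mol).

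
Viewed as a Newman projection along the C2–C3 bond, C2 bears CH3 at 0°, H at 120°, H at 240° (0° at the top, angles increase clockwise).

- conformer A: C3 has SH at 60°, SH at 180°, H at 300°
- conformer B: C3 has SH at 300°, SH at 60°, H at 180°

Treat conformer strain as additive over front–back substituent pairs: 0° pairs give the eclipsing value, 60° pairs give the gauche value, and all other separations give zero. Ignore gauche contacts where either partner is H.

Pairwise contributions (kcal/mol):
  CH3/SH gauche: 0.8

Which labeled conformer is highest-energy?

A (staggered): CH3(0°)/SH(60°) gauche 0.8 → 0.8 kcal/mol.
B (staggered): CH3(0°)/SH(300°) gauche 0.8; CH3(0°)/SH(60°) gauche 0.8 → 1.6 kcal/mol.
B has the highest total (1.6 kcal/mol).

B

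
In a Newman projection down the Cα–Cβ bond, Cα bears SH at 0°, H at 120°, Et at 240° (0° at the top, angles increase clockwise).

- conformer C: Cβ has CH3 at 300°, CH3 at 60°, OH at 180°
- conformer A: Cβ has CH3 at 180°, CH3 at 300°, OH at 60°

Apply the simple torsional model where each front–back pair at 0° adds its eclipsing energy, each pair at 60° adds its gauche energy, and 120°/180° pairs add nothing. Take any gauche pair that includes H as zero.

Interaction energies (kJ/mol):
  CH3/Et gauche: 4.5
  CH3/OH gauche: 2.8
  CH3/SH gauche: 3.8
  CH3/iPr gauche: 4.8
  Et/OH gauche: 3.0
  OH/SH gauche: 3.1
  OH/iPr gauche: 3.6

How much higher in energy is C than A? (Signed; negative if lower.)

C is staggered. SH at 0° is gauche with CH3 at 300° (3.8); SH at 0° is gauche with CH3 at 60° (3.8); Et at 240° is gauche with CH3 at 300° (4.5); Et at 240° is gauche with OH at 180° (3.0). Total 15.1 kJ/mol.
A is staggered. SH at 0° is gauche with CH3 at 300° (3.8); SH at 0° is gauche with OH at 60° (3.1); Et at 240° is gauche with CH3 at 180° (4.5); Et at 240° is gauche with CH3 at 300° (4.5). Total 15.9 kJ/mol.
E(C) − E(A) = 15.1 − 15.9 = -0.8 kJ/mol.

-0.8 kJ/mol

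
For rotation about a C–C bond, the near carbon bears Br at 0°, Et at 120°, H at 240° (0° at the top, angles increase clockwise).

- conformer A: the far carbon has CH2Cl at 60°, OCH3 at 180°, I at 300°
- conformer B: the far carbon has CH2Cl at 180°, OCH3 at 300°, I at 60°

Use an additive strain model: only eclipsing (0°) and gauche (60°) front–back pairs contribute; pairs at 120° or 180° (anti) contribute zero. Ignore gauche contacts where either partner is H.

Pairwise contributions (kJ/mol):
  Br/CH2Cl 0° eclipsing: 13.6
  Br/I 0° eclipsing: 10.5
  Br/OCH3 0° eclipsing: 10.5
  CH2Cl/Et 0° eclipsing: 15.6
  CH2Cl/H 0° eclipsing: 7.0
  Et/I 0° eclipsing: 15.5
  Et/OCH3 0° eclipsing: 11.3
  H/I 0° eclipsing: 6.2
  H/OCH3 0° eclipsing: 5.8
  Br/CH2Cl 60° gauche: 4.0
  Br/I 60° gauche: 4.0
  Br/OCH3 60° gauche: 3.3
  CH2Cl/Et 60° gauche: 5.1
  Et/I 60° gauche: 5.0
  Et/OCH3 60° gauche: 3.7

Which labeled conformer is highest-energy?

B

A is staggered. Br at 0° is gauche with CH2Cl at 60° (4.0); Br at 0° is gauche with I at 300° (4.0); Et at 120° is gauche with CH2Cl at 60° (5.1); Et at 120° is gauche with OCH3 at 180° (3.7). Total 16.8 kJ/mol.
B is staggered. Br at 0° is gauche with OCH3 at 300° (3.3); Br at 0° is gauche with I at 60° (4.0); Et at 120° is gauche with CH2Cl at 180° (5.1); Et at 120° is gauche with I at 60° (5.0). Total 17.4 kJ/mol.
B has the highest total (17.4 kJ/mol).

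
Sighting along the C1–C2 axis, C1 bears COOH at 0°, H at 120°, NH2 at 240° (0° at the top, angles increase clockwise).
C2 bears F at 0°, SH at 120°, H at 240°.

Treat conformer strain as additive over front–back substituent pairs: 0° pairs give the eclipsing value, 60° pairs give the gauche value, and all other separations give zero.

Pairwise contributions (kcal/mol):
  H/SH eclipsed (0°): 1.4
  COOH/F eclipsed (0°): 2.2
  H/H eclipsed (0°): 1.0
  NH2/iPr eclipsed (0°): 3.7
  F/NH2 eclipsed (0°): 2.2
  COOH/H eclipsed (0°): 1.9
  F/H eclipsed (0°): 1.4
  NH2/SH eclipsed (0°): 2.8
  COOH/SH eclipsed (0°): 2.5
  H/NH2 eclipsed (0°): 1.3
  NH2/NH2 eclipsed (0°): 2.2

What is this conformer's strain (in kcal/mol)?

This conformer (eclipsed): COOH–F eclipsed, H–SH eclipsed, NH2–H eclipsed; 2.2 + 1.4 + 1.3 = 4.9 kcal/mol.

4.9 kcal/mol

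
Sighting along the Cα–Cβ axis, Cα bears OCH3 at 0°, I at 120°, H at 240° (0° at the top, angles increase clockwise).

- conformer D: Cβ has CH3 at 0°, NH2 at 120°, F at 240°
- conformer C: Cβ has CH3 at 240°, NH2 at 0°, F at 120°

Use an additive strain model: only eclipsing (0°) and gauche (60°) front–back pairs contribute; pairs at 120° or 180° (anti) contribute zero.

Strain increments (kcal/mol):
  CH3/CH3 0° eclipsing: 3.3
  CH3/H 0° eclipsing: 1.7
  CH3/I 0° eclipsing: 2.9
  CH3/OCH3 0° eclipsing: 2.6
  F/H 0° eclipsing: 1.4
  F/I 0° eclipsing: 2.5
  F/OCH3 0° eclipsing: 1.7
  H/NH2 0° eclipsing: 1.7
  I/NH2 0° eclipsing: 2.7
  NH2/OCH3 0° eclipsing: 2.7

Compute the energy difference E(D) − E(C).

D is eclipsed. OCH3 at 0° is eclipsed with CH3 at 0° (2.6); I at 120° is eclipsed with NH2 at 120° (2.7); H at 240° is eclipsed with F at 240° (1.4). Total 6.7 kcal/mol.
C is eclipsed. OCH3 at 0° is eclipsed with NH2 at 0° (2.7); I at 120° is eclipsed with F at 120° (2.5); H at 240° is eclipsed with CH3 at 240° (1.7). Total 6.9 kcal/mol.
E(D) − E(C) = 6.7 − 6.9 = -0.2 kcal/mol.

-0.2 kcal/mol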